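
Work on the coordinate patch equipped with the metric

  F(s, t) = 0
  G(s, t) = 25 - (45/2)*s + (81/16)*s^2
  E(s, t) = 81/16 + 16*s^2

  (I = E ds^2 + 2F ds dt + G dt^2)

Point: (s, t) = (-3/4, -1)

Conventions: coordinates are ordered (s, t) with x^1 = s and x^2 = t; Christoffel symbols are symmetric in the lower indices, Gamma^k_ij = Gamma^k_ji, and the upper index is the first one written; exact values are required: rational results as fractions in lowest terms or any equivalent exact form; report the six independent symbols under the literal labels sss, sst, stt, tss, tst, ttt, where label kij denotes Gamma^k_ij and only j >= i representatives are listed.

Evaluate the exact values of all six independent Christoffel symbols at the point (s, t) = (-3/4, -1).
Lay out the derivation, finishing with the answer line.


E = 225/16, F = 0, G = 11449/256 at the point
E_s = -24, E_t = 0, F_s = 0, F_t = 0, G_s = -963/32, G_t = 0
EG - F^2 = 2576025/4096;  g^inv = (4096/2576025) * [[11449/256, 0], [0, 225/16]]
first-kind symbols [ij,l] = (1/2)(d_i g_jl + d_j g_il - d_l g_ij): [ss,s] = E_s/2 = -12, [ss,t] = F_s - E_t/2 = 0, [st,s] = E_t/2 = 0, [st,t] = G_s/2 = -963/64, [tt,s] = F_t - G_s/2 = 963/64, [tt,t] = G_t/2 = 0
Gamma^s_ij = (G*[ij,s] - F*[ij,t])/(EG - F^2), Gamma^t_ij = (E*[ij,t] - F*[ij,s])/(EG - F^2)

Answer: Gamma_sss = -64/75, Gamma_sst = 0, Gamma_stt = 107/100, Gamma_tss = 0, Gamma_tst = -36/107, Gamma_ttt = 0


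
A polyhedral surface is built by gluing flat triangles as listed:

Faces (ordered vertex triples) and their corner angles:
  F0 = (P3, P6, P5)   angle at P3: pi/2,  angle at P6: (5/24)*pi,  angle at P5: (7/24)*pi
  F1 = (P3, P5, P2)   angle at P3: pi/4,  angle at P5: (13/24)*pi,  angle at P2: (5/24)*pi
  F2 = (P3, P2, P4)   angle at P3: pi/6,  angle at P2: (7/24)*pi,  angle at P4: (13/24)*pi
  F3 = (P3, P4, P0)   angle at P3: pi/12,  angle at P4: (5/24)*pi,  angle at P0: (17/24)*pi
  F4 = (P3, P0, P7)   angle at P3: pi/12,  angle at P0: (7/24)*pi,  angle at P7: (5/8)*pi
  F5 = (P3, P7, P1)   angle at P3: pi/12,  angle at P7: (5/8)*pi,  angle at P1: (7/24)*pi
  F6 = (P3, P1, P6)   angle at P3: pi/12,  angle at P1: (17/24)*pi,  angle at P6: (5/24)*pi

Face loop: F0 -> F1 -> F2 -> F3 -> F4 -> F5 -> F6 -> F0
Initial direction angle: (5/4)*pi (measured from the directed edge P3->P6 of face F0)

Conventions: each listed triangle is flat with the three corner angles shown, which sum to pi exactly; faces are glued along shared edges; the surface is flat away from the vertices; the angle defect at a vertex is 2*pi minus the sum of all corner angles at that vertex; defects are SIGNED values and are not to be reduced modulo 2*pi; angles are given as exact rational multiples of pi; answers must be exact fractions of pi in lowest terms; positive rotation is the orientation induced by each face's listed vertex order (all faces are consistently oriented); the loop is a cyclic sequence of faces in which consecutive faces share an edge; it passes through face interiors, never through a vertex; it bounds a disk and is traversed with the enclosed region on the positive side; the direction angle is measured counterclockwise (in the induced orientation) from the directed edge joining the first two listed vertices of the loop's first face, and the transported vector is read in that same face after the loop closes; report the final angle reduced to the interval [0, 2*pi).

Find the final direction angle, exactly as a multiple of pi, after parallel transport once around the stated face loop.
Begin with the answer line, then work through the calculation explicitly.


Answer: final direction angle = 0

enclosed vertex P3: corner angles sum to (5/4)*pi, defect = 2*pi - (5/4)*pi = (3/4)*pi
adding the enclosed defects to the starting angle (mod 2*pi, induced orientation) gives the holonomy
final angle = (5/4)*pi + (3/4)*pi = 0 (mod 2*pi)


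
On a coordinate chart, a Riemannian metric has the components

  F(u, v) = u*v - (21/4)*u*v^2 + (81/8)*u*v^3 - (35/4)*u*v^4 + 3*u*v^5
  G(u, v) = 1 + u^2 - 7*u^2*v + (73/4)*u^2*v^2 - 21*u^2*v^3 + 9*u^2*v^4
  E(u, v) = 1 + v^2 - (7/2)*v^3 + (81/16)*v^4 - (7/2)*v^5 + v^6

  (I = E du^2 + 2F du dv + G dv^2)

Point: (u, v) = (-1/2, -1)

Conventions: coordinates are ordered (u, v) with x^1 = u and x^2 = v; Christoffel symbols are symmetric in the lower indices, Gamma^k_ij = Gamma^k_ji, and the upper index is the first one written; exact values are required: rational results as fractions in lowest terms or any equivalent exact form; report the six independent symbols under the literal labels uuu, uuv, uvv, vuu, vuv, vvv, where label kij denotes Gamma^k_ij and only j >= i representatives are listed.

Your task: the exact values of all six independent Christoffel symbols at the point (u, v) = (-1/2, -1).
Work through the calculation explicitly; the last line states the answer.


E = 241/16, F = 225/16, G = 241/16 at the point
E_u = 0, E_v = -225/4, F_u = -225/8, F_v = -735/16, G_u = -225/4, G_v = -285/8
EG - F^2 = 233/8;  g^inv = (8/233) * [[241/16, -225/16], [-225/16, 241/16]]
first-kind symbols [ij,l] = (1/2)(d_i g_jl + d_j g_il - d_l g_ij): [uu,u] = E_u/2 = 0, [uu,v] = F_u - E_v/2 = 0, [uv,u] = E_v/2 = -225/8, [uv,v] = G_u/2 = -225/8, [vv,u] = F_v - G_u/2 = -285/16, [vv,v] = G_v/2 = -285/16
Gamma^u_ij = (G*[ij,u] - F*[ij,v])/(EG - F^2), Gamma^v_ij = (E*[ij,v] - F*[ij,u])/(EG - F^2)

Answer: Gamma_uuu = 0, Gamma_uuv = -225/233, Gamma_uvv = -285/466, Gamma_vuu = 0, Gamma_vuv = -225/233, Gamma_vvv = -285/466


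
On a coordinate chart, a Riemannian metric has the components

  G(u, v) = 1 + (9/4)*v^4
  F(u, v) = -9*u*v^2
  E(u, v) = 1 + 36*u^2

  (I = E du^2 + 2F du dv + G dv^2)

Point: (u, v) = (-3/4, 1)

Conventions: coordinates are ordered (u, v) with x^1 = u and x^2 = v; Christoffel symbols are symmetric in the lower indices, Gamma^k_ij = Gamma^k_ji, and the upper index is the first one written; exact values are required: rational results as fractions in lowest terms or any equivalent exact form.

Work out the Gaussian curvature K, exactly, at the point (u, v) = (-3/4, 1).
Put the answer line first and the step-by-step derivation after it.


Answer: K = -72/2209

E = 85/4, F = 27/4, G = 13/4, EG - F^2 = 47/2 at the point
E_u = -54, E_v = 0, F_u = -9, F_v = 27/2, G_u = 0, G_v = 9
E_vv = 0, F_uv = -18, G_uu = 0
The intrinsic route: Brioschi's K = (det M1 - det M2)/(EG - F^2)^2.
M1 = [[-E_vv/2 + F_uv - G_uu/2, E_u/2, F_u - E_v/2], [F_v - G_u/2, E, F], [G_v/2, F, G]] = [[-18, -27, -9], [27/2, 85/4, 27/4], [9/2, 27/4, 13/4]]; det M1 = -18
M2 = [[0, E_v/2, G_u/2], [E_v/2, E, F], [G_u/2, F, G]] = [[0, 0, 0], [0, 85/4, 27/4], [0, 27/4, 13/4]]; det M2 = 0
det M1 - det M2 = -18; K = -18 / (47/2)^2 = -72/2209


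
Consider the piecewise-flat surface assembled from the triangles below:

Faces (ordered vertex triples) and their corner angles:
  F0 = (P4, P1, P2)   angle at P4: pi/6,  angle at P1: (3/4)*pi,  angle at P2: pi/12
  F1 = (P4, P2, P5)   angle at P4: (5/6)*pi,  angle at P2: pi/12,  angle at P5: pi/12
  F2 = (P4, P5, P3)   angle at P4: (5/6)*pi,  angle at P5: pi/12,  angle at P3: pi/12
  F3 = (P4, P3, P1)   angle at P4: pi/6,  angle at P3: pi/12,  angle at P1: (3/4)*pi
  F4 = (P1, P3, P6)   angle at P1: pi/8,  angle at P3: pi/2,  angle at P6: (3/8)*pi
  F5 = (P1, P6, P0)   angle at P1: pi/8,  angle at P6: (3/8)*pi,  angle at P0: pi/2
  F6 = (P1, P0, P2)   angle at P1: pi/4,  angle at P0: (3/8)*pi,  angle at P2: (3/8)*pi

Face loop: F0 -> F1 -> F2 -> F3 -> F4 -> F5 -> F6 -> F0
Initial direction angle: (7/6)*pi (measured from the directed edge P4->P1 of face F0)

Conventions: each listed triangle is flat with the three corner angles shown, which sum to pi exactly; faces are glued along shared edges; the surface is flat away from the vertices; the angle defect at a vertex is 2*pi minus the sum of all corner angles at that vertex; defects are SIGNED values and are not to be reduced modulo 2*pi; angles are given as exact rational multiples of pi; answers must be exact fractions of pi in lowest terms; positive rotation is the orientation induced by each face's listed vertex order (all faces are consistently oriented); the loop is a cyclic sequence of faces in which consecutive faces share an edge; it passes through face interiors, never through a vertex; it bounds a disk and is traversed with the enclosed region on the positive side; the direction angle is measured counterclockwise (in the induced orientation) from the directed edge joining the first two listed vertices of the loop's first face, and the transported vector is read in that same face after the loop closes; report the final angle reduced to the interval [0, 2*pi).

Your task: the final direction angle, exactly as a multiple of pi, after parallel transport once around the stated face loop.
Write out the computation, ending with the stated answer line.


enclosed vertex P1: corner angles sum to 2*pi, defect = 2*pi - 2*pi = 0
enclosed vertex P4: corner angles sum to 2*pi, defect = 2*pi - 2*pi = 0
by Gauss-Bonnet the loop rotates the vector by the enclosed defect sum (positive orientation, mod 2*pi)
final angle = (7/6)*pi + 0 = (7/6)*pi (mod 2*pi)

Answer: final direction angle = (7/6)*pi


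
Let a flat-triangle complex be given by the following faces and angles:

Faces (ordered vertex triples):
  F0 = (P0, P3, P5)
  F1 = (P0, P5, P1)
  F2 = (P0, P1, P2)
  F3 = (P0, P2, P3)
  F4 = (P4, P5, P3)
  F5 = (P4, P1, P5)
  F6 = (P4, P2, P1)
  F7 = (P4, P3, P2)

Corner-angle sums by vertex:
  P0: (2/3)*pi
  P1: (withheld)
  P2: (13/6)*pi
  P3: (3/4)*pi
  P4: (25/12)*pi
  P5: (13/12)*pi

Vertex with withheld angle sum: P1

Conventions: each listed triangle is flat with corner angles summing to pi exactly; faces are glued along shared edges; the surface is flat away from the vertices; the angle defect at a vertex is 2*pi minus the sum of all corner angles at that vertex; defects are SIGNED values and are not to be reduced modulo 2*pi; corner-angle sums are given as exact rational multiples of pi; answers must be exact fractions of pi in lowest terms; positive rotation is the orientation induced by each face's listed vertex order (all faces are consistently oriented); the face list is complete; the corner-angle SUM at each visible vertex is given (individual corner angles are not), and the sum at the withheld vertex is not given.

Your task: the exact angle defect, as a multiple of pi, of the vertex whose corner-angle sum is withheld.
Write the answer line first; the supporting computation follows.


Answer: defect(P1) = (3/4)*pi

V = 6, E = 12, F = 8; chi = V - E + F = 2
Gauss-Bonnet: total defect = 2*pi*chi = 4*pi; visible defects sum to (13/4)*pi


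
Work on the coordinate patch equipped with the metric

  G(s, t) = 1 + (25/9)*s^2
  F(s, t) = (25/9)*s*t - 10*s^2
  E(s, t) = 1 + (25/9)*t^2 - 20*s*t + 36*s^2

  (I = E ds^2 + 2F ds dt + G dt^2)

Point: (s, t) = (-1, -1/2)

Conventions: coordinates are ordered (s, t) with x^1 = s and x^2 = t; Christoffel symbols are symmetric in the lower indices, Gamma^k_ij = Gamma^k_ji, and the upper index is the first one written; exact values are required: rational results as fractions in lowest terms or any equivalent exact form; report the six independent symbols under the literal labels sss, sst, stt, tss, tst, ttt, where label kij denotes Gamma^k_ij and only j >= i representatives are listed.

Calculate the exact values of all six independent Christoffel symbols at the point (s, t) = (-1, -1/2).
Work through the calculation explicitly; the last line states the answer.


E = 997/36, F = -155/18, G = 34/9 at the point
E_s = -62, E_t = 155/9, F_s = 335/18, F_t = -25/9, G_s = -50/9, G_t = 0
EG - F^2 = 1097/36;  g^inv = (36/1097) * [[34/9, 155/18], [155/18, 997/36]]
first-kind symbols [ij,l] = (1/2)(d_i g_jl + d_j g_il - d_l g_ij): [ss,s] = E_s/2 = -31, [ss,t] = F_s - E_t/2 = 10, [st,s] = E_t/2 = 155/18, [st,t] = G_s/2 = -25/9, [tt,s] = F_t - G_s/2 = 0, [tt,t] = G_t/2 = 0
Gamma^s_ij = (G*[ij,s] - F*[ij,t])/(EG - F^2), Gamma^t_ij = (E*[ij,t] - F*[ij,s])/(EG - F^2)

Answer: Gamma_sss = -1116/1097, Gamma_sst = 310/1097, Gamma_stt = 0, Gamma_tss = 360/1097, Gamma_tst = -100/1097, Gamma_ttt = 0


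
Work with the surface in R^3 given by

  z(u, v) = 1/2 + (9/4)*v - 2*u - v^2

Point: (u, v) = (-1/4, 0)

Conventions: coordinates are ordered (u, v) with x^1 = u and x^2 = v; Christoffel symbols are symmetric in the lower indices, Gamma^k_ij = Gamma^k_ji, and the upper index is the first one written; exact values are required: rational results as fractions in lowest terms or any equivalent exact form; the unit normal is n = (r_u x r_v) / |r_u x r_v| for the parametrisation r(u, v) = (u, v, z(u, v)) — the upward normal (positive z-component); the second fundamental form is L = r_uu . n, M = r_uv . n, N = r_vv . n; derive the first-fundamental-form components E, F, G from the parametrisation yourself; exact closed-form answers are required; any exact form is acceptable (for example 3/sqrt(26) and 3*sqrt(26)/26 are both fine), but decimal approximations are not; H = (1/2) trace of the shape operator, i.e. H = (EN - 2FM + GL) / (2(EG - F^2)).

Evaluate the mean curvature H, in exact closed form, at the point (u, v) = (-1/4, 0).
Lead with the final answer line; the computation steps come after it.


Answer: H = -320*sqrt(161)/25921

z_u = -2, z_v = 9/4, z_uu = 0, z_uv = 0, z_vv = -2
E = 5, F = -9/2, G = 97/16; answer radicand W^2 = 161/16
unnormalised second-form numerators: l = 0, m = 0, n = -2; L = l/sqrt(161/16), and similarly M = m/sqrt(W^2), N = n/sqrt(W^2)
H = (E*n - 2*F*m + G*l) / (2*(EG - F^2)*sqrt(W^2)); E*n - 2*F*m + G*l = -10, EG - F^2 = 161/16, so H = (-80/161)/sqrt(161/16)


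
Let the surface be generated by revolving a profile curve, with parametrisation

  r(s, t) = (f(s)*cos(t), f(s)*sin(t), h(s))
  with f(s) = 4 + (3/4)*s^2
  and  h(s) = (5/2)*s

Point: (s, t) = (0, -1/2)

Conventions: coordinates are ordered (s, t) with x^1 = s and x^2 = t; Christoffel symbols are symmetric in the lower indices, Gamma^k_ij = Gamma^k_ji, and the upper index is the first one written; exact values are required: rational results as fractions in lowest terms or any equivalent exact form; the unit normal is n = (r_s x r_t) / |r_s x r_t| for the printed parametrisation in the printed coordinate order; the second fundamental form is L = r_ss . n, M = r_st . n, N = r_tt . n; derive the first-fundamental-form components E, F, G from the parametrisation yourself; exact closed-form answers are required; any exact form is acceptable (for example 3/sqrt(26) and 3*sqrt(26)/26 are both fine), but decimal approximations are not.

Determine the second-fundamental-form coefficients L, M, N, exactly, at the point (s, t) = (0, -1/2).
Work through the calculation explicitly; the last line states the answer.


f = 4, f' = 0, f'' = 3/2, h' = 5/2, h'' = 0
E = 25/4, F = 0, G = 16; answer radicand W^2 = 25/4
unnormalised second-form numerators: l = -15/4, m = 0, n = 10; L = l/sqrt(25/4), and similarly M = m/sqrt(W^2), N = n/sqrt(W^2)

Answer: L = -3/2, M = 0, N = 4


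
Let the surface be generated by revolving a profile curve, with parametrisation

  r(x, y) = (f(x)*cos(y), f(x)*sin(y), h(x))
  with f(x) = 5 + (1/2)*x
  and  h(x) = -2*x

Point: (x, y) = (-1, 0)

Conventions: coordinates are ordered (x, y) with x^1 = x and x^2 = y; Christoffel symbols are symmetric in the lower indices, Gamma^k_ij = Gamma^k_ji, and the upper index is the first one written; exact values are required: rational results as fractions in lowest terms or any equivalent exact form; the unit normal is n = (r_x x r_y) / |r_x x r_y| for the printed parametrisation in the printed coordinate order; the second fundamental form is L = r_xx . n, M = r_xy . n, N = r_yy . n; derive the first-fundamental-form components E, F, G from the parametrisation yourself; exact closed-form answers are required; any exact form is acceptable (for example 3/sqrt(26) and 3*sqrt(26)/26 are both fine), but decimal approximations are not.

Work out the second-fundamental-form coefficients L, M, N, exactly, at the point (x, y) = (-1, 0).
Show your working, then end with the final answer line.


f = 9/2, f' = 1/2, f'' = 0, h' = -2, h'' = 0
E = 17/4, F = 0, G = 81/4; answer radicand W^2 = 17/4
unnormalised second-form numerators: l = 0, m = 0, n = -9; L = l/sqrt(17/4), and similarly M = m/sqrt(W^2), N = n/sqrt(W^2)

Answer: L = 0, M = 0, N = -18*sqrt(17)/17


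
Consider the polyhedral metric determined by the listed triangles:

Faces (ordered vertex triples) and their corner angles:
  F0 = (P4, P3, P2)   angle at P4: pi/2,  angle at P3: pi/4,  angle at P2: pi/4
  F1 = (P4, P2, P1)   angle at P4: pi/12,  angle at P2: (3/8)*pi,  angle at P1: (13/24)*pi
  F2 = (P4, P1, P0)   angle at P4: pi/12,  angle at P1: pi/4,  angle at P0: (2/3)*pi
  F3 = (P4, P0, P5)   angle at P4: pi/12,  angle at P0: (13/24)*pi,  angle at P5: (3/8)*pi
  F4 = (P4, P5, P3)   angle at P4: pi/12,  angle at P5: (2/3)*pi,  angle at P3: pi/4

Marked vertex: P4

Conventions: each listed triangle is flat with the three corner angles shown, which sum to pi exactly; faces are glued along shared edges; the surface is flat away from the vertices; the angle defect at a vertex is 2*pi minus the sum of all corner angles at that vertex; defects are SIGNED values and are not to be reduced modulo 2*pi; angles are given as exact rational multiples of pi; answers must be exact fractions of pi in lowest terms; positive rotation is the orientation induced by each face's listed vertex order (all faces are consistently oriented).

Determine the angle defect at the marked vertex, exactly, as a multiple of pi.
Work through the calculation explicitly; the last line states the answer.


Sum of corner angles at P4: (5/6)*pi
defect = 2*pi - (5/6)*pi

Answer: defect(P4) = (7/6)*pi


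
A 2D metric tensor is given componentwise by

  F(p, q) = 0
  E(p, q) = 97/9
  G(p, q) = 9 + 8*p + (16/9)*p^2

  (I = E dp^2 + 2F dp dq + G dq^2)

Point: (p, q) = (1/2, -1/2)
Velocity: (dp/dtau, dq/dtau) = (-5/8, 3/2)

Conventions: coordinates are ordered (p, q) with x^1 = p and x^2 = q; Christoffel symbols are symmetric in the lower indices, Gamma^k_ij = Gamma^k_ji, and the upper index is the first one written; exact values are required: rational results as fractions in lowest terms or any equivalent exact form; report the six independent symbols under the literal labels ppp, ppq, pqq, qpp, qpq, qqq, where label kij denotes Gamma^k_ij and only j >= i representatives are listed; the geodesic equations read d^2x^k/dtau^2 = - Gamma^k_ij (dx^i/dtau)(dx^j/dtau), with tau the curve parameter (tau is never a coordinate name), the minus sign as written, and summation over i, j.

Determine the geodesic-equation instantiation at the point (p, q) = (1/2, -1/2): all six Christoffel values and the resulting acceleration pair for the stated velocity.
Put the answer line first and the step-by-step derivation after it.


Answer: Gamma_ppp = 0, Gamma_ppq = 0, Gamma_pqq = -44/97, Gamma_qpp = 0, Gamma_qpq = 4/11, Gamma_qqq = 0; accelerations (d^2p/dtau^2, d^2q/dtau^2) = (99/97, 15/22)

E = 97/9, F = 0, G = 121/9 at the point
E_p = 0, E_q = 0, F_p = 0, F_q = 0, G_p = 88/9, G_q = 0
EG - F^2 = 11737/81;  g^inv = (81/11737) * [[121/9, 0], [0, 97/9]]
first-kind symbols [ij,l] = (1/2)(d_i g_jl + d_j g_il - d_l g_ij): [pp,p] = E_p/2 = 0, [pp,q] = F_p - E_q/2 = 0, [pq,p] = E_q/2 = 0, [pq,q] = G_p/2 = 44/9, [qq,p] = F_q - G_p/2 = -44/9, [qq,q] = G_q/2 = 0
Gamma^p_ij = (G*[ij,p] - F*[ij,q])/(EG - F^2), Gamma^q_ij = (E*[ij,q] - F*[ij,p])/(EG - F^2)
Gamma_ppp = 0, Gamma_ppq = 0, Gamma_pqq = -44/97, Gamma_qpp = 0, Gamma_qpq = 4/11, Gamma_qqq = 0
d^2p/dtau^2 = -(Gamma_ppp*(-5/8)^2 + 2*Gamma_ppq*(-5/8)*(3/2) + Gamma_pqq*(3/2)^2) = 99/97
d^2q/dtau^2 = -(Gamma_qpp*(-5/8)^2 + 2*Gamma_qpq*(-5/8)*(3/2) + Gamma_qqq*(3/2)^2) = 15/22


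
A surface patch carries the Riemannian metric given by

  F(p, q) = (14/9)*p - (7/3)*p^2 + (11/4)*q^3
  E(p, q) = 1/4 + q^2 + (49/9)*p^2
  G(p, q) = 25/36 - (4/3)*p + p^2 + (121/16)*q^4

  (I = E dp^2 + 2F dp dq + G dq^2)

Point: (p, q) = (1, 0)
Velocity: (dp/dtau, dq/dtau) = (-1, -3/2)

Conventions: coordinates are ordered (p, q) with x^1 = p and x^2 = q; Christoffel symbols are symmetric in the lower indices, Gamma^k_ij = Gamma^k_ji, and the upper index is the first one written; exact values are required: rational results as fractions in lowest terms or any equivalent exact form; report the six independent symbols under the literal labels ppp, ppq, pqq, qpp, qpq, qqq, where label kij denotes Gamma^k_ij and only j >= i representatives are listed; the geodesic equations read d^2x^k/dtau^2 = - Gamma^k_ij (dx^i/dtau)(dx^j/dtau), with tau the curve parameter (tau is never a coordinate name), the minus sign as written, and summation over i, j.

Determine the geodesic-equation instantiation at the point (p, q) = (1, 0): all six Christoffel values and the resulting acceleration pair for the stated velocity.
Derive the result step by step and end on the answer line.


E = 205/36, F = -7/9, G = 13/36 at the point
E_p = 98/9, E_q = 0, F_p = -28/9, F_q = 0, G_p = 2/3, G_q = 0
EG - F^2 = 209/144;  g^inv = (144/209) * [[13/36, 7/9], [7/9, 205/36]]
first-kind symbols [ij,l] = (1/2)(d_i g_jl + d_j g_il - d_l g_ij): [pp,p] = E_p/2 = 49/9, [pp,q] = F_p - E_q/2 = -28/9, [pq,p] = E_q/2 = 0, [pq,q] = G_p/2 = 1/3, [qq,p] = F_q - G_p/2 = -1/3, [qq,q] = G_q/2 = 0
Gamma^p_ij = (G*[ij,p] - F*[ij,q])/(EG - F^2), Gamma^q_ij = (E*[ij,q] - F*[ij,p])/(EG - F^2)
Gamma_ppp = -196/627, Gamma_ppq = 112/627, Gamma_pqq = -52/627, Gamma_qpp = -5824/627, Gamma_qpq = 820/627, Gamma_qqq = -112/627
d^2p/dtau^2 = -(Gamma_ppp*(-1)^2 + 2*Gamma_ppq*(-1)*(-3/2) + Gamma_pqq*(-3/2)^2) = -23/627
d^2q/dtau^2 = -(Gamma_qpp*(-1)^2 + 2*Gamma_qpq*(-1)*(-3/2) + Gamma_qqq*(-3/2)^2) = 3616/627

Answer: Gamma_ppp = -196/627, Gamma_ppq = 112/627, Gamma_pqq = -52/627, Gamma_qpp = -5824/627, Gamma_qpq = 820/627, Gamma_qqq = -112/627; accelerations (d^2p/dtau^2, d^2q/dtau^2) = (-23/627, 3616/627)


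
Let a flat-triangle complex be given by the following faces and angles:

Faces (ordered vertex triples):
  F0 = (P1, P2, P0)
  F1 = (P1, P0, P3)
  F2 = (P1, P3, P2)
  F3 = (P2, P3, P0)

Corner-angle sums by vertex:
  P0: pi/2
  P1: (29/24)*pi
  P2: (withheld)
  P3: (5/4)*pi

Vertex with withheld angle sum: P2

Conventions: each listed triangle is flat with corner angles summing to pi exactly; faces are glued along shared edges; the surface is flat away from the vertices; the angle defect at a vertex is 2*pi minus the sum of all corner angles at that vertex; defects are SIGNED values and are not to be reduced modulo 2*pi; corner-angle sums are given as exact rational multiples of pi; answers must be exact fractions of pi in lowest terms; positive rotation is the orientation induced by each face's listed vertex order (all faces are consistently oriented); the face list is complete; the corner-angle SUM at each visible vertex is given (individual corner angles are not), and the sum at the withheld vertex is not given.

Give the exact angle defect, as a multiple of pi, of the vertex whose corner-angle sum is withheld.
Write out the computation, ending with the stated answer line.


V = 4, E = 6, F = 4; chi = V - E + F = 2
Gauss-Bonnet: total defect = 2*pi*chi = 4*pi; visible defects sum to (73/24)*pi

Answer: defect(P2) = (23/24)*pi


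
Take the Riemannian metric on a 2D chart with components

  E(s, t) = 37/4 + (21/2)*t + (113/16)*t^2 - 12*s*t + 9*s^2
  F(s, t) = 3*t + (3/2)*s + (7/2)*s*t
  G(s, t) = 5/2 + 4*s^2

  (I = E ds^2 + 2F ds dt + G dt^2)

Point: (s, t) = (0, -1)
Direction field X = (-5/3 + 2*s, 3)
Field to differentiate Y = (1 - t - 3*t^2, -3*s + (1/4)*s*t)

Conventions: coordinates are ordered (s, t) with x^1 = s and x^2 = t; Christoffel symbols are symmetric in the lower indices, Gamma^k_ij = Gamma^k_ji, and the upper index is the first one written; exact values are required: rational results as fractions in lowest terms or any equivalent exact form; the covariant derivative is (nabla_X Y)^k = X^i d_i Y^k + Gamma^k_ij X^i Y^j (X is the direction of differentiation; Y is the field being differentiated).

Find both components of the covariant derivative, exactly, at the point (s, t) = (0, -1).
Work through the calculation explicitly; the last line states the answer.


E = 93/16, F = -3, G = 5/2 at the point
E_s = 12, E_t = -29/8, F_s = -2, F_t = 3, G_s = 0, G_t = 0
EG - F^2 = 177/32;  g^inv = (32/177) * [[5/2, 3], [3, 93/16]]
first-kind symbols [ij,l] = (1/2)(d_i g_jl + d_j g_il - d_l g_ij): [ss,s] = E_s/2 = 6, [ss,t] = F_s - E_t/2 = -3/16, [st,s] = E_t/2 = -29/16, [st,t] = G_s/2 = 0, [tt,s] = F_t - G_s/2 = 3, [tt,t] = G_t/2 = 0
Gamma^s_ij = (G*[ij,s] - F*[ij,t])/(EG - F^2), Gamma^t_ij = (E*[ij,t] - F*[ij,s])/(EG - F^2)
Gamma_sss = 154/59, Gamma_sst = -145/177, Gamma_stt = 80/59, Gamma_tss = 1443/472, Gamma_tst = -58/59, Gamma_ttt = 96/59
X = (-5/3, 3), Y = (-1, 0) at the point

Answer: (nabla_X Y)^s = 3860/177, (nabla_X Y)^t = 19061/1416


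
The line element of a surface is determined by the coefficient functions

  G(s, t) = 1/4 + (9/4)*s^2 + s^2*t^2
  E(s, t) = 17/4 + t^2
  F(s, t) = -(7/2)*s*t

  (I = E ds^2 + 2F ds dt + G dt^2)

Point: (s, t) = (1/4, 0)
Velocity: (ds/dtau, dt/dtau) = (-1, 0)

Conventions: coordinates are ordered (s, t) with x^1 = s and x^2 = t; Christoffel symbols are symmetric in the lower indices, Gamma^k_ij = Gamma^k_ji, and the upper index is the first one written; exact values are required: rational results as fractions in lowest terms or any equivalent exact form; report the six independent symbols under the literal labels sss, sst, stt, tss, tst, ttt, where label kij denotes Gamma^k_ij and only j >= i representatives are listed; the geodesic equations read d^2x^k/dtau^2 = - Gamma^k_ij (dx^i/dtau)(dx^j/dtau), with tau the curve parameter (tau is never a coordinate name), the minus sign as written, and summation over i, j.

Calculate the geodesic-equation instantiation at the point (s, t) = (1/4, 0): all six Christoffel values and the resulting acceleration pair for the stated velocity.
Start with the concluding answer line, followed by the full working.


Answer: Gamma_sss = 0, Gamma_sst = 0, Gamma_stt = -23/68, Gamma_tss = 0, Gamma_tst = 36/25, Gamma_ttt = 0; accelerations (d^2s/dtau^2, d^2t/dtau^2) = (0, 0)

E = 17/4, F = 0, G = 25/64 at the point
E_s = 0, E_t = 0, F_s = 0, F_t = -7/8, G_s = 9/8, G_t = 0
EG - F^2 = 425/256;  g^inv = (256/425) * [[25/64, 0], [0, 17/4]]
first-kind symbols [ij,l] = (1/2)(d_i g_jl + d_j g_il - d_l g_ij): [ss,s] = E_s/2 = 0, [ss,t] = F_s - E_t/2 = 0, [st,s] = E_t/2 = 0, [st,t] = G_s/2 = 9/16, [tt,s] = F_t - G_s/2 = -23/16, [tt,t] = G_t/2 = 0
Gamma^s_ij = (G*[ij,s] - F*[ij,t])/(EG - F^2), Gamma^t_ij = (E*[ij,t] - F*[ij,s])/(EG - F^2)
Gamma_sss = 0, Gamma_sst = 0, Gamma_stt = -23/68, Gamma_tss = 0, Gamma_tst = 36/25, Gamma_ttt = 0
d^2s/dtau^2 = -(Gamma_sss*(-1)^2 + 2*Gamma_sst*(-1)*(0) + Gamma_stt*(0)^2) = 0
d^2t/dtau^2 = -(Gamma_tss*(-1)^2 + 2*Gamma_tst*(-1)*(0) + Gamma_ttt*(0)^2) = 0


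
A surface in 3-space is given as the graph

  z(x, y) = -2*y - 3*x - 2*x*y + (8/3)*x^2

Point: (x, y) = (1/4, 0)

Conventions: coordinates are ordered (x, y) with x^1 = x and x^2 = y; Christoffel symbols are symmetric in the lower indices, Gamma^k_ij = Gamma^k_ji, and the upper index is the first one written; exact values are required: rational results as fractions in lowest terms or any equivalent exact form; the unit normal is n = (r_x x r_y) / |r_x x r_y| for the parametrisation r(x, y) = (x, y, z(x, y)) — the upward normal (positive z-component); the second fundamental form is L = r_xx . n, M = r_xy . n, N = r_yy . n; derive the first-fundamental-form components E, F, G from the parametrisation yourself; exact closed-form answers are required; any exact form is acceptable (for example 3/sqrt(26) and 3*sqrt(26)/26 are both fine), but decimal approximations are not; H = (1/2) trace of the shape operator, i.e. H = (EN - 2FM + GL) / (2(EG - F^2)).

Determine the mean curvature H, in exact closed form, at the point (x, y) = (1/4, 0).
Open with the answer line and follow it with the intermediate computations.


Answer: H = 5976/6859

z_x = -5/3, z_y = -5/2, z_xx = 16/3, z_xy = -2, z_yy = 0
E = 34/9, F = 25/6, G = 29/4; answer radicand W^2 = 361/36
unnormalised second-form numerators: l = 16/3, m = -2, n = 0; L = l/sqrt(361/36), and similarly M = m/sqrt(W^2), N = n/sqrt(W^2)
H = (E*n - 2*F*m + G*l) / (2*(EG - F^2)*sqrt(W^2)); E*n - 2*F*m + G*l = 166/3, EG - F^2 = 361/36, so H = (996/361)/sqrt(361/36)


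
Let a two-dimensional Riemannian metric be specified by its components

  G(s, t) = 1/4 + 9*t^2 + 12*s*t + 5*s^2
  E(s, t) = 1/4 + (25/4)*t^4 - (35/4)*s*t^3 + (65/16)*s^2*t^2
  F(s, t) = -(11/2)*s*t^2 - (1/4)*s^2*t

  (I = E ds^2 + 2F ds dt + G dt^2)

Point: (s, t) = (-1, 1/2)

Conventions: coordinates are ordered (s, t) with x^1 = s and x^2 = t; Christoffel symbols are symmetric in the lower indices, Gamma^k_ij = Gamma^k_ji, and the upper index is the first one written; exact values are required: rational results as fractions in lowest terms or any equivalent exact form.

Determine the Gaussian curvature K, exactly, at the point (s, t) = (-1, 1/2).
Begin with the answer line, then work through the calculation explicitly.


Answer: K = -16127/1681

E = 11/4, F = 5/4, G = 3/2, EG - F^2 = 41/16 at the point
E_s = -25/8, E_t = 55/4, F_s = -9/8, F_t = 21/4, G_s = -4, G_t = -3
E_tt = 425/8, F_st = -5, G_ss = 10
Compute both Brioschi determinants and normalise by (EG - F^2)^2.
M1 = [[-E_tt/2 + F_st - G_ss/2, E_s/2, F_s - E_t/2], [F_t - G_s/2, E, F], [G_t/2, F, G]] = [[-585/16, -25/16, -8], [29/4, 11/4, 5/4], [-3/2, 5/4, 3/2]]; det M1 = -45893/256
M2 = [[0, E_t/2, G_s/2], [E_t/2, E, F], [G_s/2, F, G]] = [[0, 55/8, -2], [55/8, 11/4, 5/4], [-2, 5/4, 3/2]]; det M2 = -14883/128
det M1 - det M2 = -16127/256; K = -16127/256 / (41/16)^2 = -16127/1681


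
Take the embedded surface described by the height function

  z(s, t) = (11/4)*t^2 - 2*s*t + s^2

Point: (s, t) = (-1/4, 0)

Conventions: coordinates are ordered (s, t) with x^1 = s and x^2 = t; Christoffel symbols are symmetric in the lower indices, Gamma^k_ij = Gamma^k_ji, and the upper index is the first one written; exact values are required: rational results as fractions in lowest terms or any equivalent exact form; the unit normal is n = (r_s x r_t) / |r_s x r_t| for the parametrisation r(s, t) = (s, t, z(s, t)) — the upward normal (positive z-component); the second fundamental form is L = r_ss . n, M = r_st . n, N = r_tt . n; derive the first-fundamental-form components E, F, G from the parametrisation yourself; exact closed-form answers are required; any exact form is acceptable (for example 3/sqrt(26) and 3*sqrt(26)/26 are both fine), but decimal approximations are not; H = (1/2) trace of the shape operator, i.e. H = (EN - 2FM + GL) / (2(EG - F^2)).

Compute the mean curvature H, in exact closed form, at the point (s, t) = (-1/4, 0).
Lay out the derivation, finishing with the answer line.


z_s = -1/2, z_t = 1/2, z_ss = 2, z_st = -2, z_tt = 11/2
E = 5/4, F = -1/4, G = 5/4; answer radicand W^2 = 3/2
unnormalised second-form numerators: l = 2, m = -2, n = 11/2; L = l/sqrt(3/2), and similarly M = m/sqrt(W^2), N = n/sqrt(W^2)
H = (E*n - 2*F*m + G*l) / (2*(EG - F^2)*sqrt(W^2)); E*n - 2*F*m + G*l = 67/8, EG - F^2 = 3/2, so H = (67/24)/sqrt(3/2)

Answer: H = 67*sqrt(6)/72


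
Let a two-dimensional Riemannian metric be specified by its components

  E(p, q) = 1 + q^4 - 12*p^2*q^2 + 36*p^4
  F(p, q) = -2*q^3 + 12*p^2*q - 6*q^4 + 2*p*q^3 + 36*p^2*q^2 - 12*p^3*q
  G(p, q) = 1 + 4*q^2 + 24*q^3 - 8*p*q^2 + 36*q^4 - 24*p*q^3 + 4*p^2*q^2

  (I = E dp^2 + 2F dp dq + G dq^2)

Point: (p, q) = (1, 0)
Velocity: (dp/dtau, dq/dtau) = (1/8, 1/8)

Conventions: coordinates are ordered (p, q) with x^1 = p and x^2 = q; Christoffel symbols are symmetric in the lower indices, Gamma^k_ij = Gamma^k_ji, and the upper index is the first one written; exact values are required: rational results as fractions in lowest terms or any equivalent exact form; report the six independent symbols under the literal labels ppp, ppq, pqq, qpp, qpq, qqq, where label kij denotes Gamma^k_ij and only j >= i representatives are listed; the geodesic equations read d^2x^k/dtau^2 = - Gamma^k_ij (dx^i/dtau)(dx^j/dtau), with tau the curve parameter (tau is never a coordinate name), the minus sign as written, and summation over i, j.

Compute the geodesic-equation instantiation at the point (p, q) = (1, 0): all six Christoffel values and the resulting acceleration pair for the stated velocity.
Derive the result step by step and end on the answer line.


E = 37, F = 0, G = 1 at the point
E_p = 144, E_q = 0, F_p = 0, F_q = 0, G_p = 0, G_q = 0
EG - F^2 = 37;  g^inv = (1/37) * [[1, 0], [0, 37]]
first-kind symbols [ij,l] = (1/2)(d_i g_jl + d_j g_il - d_l g_ij): [pp,p] = E_p/2 = 72, [pp,q] = F_p - E_q/2 = 0, [pq,p] = E_q/2 = 0, [pq,q] = G_p/2 = 0, [qq,p] = F_q - G_p/2 = 0, [qq,q] = G_q/2 = 0
Gamma^p_ij = (G*[ij,p] - F*[ij,q])/(EG - F^2), Gamma^q_ij = (E*[ij,q] - F*[ij,p])/(EG - F^2)
Gamma_ppp = 72/37, Gamma_ppq = 0, Gamma_pqq = 0, Gamma_qpp = 0, Gamma_qpq = 0, Gamma_qqq = 0
d^2p/dtau^2 = -(Gamma_ppp*(1/8)^2 + 2*Gamma_ppq*(1/8)*(1/8) + Gamma_pqq*(1/8)^2) = -9/296
d^2q/dtau^2 = -(Gamma_qpp*(1/8)^2 + 2*Gamma_qpq*(1/8)*(1/8) + Gamma_qqq*(1/8)^2) = 0

Answer: Gamma_ppp = 72/37, Gamma_ppq = 0, Gamma_pqq = 0, Gamma_qpp = 0, Gamma_qpq = 0, Gamma_qqq = 0; accelerations (d^2p/dtau^2, d^2q/dtau^2) = (-9/296, 0)


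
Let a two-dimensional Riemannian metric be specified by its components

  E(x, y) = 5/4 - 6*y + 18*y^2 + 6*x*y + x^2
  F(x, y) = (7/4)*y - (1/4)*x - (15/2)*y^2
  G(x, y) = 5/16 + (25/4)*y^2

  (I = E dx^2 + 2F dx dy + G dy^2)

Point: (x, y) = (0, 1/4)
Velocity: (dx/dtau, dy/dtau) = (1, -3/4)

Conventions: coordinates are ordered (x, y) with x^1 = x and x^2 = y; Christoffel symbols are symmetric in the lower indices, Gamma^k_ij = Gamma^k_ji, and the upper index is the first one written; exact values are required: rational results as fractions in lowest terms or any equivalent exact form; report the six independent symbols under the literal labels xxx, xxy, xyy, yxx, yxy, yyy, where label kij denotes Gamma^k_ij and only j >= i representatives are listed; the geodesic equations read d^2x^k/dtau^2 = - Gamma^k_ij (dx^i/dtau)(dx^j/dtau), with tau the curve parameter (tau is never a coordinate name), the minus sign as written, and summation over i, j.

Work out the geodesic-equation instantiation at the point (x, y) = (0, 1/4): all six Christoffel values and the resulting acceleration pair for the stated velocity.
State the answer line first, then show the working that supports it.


Answer: Gamma_xxx = 484/629, Gamma_xxy = 1080/629, Gamma_xyy = -1390/629, Gamma_yxx = -1544/629, Gamma_yxy = 48/629, Gamma_yyy = 1336/629; accelerations (d^2x/dtau^2, d^2y/dtau^2) = (15343/5032, 1729/1258)

E = 7/8, F = -1/32, G = 45/64 at the point
E_x = 3/2, E_y = 3, F_x = -1/4, F_y = -2, G_x = 0, G_y = 25/8
EG - F^2 = 629/1024;  g^inv = (1024/629) * [[45/64, 1/32], [1/32, 7/8]]
first-kind symbols [ij,l] = (1/2)(d_i g_jl + d_j g_il - d_l g_ij): [xx,x] = E_x/2 = 3/4, [xx,y] = F_x - E_y/2 = -7/4, [xy,x] = E_y/2 = 3/2, [xy,y] = G_x/2 = 0, [yy,x] = F_y - G_x/2 = -2, [yy,y] = G_y/2 = 25/16
Gamma^x_ij = (G*[ij,x] - F*[ij,y])/(EG - F^2), Gamma^y_ij = (E*[ij,y] - F*[ij,x])/(EG - F^2)
Gamma_xxx = 484/629, Gamma_xxy = 1080/629, Gamma_xyy = -1390/629, Gamma_yxx = -1544/629, Gamma_yxy = 48/629, Gamma_yyy = 1336/629
d^2x/dtau^2 = -(Gamma_xxx*(1)^2 + 2*Gamma_xxy*(1)*(-3/4) + Gamma_xyy*(-3/4)^2) = 15343/5032
d^2y/dtau^2 = -(Gamma_yxx*(1)^2 + 2*Gamma_yxy*(1)*(-3/4) + Gamma_yyy*(-3/4)^2) = 1729/1258


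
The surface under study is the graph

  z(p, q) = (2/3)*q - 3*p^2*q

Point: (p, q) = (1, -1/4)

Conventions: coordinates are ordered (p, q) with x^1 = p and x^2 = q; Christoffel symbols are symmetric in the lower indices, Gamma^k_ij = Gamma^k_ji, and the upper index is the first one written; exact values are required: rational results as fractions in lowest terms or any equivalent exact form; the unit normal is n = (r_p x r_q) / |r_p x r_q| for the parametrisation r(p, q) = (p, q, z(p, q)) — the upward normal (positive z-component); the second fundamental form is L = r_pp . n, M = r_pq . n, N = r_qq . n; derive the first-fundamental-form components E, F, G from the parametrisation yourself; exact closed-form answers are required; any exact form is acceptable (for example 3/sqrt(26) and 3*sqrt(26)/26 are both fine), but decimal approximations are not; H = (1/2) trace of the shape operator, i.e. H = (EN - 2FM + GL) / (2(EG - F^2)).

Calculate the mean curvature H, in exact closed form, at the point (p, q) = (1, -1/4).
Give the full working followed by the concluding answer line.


z_p = 3/2, z_q = -7/3, z_pp = 3/2, z_pq = -6, z_qq = 0
E = 13/4, F = -7/2, G = 58/9; answer radicand W^2 = 313/36
unnormalised second-form numerators: l = 3/2, m = -6, n = 0; L = l/sqrt(313/36), and similarly M = m/sqrt(W^2), N = n/sqrt(W^2)
H = (E*n - 2*F*m + G*l) / (2*(EG - F^2)*sqrt(W^2)); E*n - 2*F*m + G*l = -97/3, EG - F^2 = 313/36, so H = (-582/313)/sqrt(313/36)

Answer: H = -3492*sqrt(313)/97969


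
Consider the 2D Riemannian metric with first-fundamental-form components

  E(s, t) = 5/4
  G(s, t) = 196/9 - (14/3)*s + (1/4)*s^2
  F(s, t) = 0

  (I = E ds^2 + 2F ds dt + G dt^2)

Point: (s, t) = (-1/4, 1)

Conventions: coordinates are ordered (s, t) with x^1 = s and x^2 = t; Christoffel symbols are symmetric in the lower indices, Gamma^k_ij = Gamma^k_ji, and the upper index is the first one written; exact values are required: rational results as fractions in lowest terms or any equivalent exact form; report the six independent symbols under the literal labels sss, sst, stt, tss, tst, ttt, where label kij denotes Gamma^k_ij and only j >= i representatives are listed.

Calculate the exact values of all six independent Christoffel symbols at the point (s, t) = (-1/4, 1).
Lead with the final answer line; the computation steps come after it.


Answer: Gamma_sss = 0, Gamma_sst = 0, Gamma_stt = 23/12, Gamma_tss = 0, Gamma_tst = -12/115, Gamma_ttt = 0

E = 5/4, F = 0, G = 13225/576 at the point
E_s = 0, E_t = 0, F_s = 0, F_t = 0, G_s = -115/24, G_t = 0
EG - F^2 = 66125/2304;  g^inv = (2304/66125) * [[13225/576, 0], [0, 5/4]]
first-kind symbols [ij,l] = (1/2)(d_i g_jl + d_j g_il - d_l g_ij): [ss,s] = E_s/2 = 0, [ss,t] = F_s - E_t/2 = 0, [st,s] = E_t/2 = 0, [st,t] = G_s/2 = -115/48, [tt,s] = F_t - G_s/2 = 115/48, [tt,t] = G_t/2 = 0
Gamma^s_ij = (G*[ij,s] - F*[ij,t])/(EG - F^2), Gamma^t_ij = (E*[ij,t] - F*[ij,s])/(EG - F^2)


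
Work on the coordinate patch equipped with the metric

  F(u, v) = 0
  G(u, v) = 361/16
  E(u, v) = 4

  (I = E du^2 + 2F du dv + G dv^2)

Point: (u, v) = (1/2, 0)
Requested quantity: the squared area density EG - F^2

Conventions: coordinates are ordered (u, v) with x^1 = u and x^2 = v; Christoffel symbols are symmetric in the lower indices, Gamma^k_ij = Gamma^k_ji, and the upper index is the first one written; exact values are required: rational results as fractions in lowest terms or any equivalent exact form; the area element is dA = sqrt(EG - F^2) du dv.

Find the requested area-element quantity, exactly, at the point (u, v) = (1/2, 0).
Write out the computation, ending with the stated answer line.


E = 4, F = 0, G = 361/16; EG - F^2 = 361/4

Answer: EG - F^2 = 361/4


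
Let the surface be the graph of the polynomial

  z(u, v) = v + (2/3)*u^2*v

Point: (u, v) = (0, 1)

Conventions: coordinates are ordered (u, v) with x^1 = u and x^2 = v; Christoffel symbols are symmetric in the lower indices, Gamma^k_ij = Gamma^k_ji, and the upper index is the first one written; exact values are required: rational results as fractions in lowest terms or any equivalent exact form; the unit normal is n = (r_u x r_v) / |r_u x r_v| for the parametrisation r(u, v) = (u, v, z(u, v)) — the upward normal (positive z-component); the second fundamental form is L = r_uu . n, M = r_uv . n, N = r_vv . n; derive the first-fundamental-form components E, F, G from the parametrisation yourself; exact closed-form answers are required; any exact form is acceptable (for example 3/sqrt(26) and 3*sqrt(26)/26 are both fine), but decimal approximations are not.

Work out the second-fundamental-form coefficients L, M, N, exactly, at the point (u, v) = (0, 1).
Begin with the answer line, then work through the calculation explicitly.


Answer: L = 2*sqrt(2)/3, M = 0, N = 0

z_u = 0, z_v = 1, z_uu = 4/3, z_uv = 0, z_vv = 0
E = 1, F = 0, G = 2; answer radicand W^2 = 2
unnormalised second-form numerators: l = 4/3, m = 0, n = 0; L = l/sqrt(2), and similarly M = m/sqrt(W^2), N = n/sqrt(W^2)
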